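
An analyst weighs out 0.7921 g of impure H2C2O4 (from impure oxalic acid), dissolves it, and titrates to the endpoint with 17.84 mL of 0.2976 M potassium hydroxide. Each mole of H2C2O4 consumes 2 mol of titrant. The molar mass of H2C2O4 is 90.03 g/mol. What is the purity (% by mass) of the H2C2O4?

30.2%

n(KOH) = 0.2976 x 0.01784 = 0.005309 mol.
n(H2C2O4) = 0.005309 / 2 = 0.002655 mol.
mass of H2C2O4 = 0.002655 x 90.03 = 0.2390 g.
% purity = 0.2390 / 0.7921 x 100 = 30.2%.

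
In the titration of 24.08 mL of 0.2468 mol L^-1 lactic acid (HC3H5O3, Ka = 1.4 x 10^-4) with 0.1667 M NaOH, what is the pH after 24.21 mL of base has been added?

4.18

Initial n(HC3H5O3) = 0.2468 x 0.02408 = 0.005943 mol.
n(NaOH) added = 0.1667 x 0.02421 = 0.004036 mol, converting that many moles of HC3H5O3 to C3H5O3-.
Remaining n(HC3H5O3) = 0.001907 mol; n(C3H5O3-) = 0.004036 mol.
By Henderson-Hasselbalch, pH = pKa + log([A^-]/[HA]) = 3.85 + log(0.004036/0.001907) = 3.85 + (+0.33) = 4.18.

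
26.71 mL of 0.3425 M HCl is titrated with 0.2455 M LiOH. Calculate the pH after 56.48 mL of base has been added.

n(acid) = 0.3425 x 0.02671 = 0.009148 mol; n(LiOH) added = 0.2455 x 0.05648 = 0.01387 mol.
Base is in excess by 0.01387 - 0.009148 = 0.004718 mol in a total volume of 0.08319 L.
[OH^-] = 0.004718/0.08319 = 0.05671 M, so pOH = 1.25 and pH = 14.00 - 1.25 = 12.75.

12.75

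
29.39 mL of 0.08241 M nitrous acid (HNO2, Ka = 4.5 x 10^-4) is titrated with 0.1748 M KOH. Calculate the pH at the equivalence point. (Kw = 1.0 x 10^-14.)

8.05

n(HNO2) = 0.08241 x 0.02939 = 0.002422 mol; V(KOH) at equivalence = 0.002422/0.1748 = 0.01386 L.
At equivalence all the acid is converted to NO2-; total volume = 0.02939 + 0.01386 = 0.04325 L, so [NO2-] = 0.002422/0.04325 = 0.05601 M.
Kb = Kw/Ka = 1.0e-14 / 4.5 x 10^-4 = 2.22e-11.
[OH^-] = sqrt(Kb x [NO2-]) = sqrt(2.22e-11 x 0.05601) = 1.12e-6 M.
pOH = 5.95, so pH = 14.00 - 5.95 = 8.05.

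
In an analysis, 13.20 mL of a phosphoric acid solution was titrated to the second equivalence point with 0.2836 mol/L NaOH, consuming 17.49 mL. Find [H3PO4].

0.188 M

n(NaOH) = 0.2836 x 0.01749 = 0.004960 mol.
At the second equivalence point, 2 mol OH^- react per mol H3PO4, so n(H3PO4) = 0.004960 / 2 = 0.002480 mol.
[H3PO4] = 0.002480 / 0.01320 L = 0.188 M.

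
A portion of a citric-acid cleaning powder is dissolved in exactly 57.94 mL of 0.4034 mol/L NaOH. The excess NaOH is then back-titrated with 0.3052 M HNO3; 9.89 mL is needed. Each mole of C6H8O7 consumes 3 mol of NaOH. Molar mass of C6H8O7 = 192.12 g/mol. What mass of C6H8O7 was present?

1.30 g

Total n(NaOH) added = 0.4034 x 0.05794 = 0.02337 mol.
n(HNO3) used = 0.3052 x 0.009890 = 0.003018 mol, which equals the excess n(NaOH).
So n(NaOH) consumed by the sample = 0.02337 - 0.003018 = 0.02035 mol.
n(C6H8O7) = 0.02035 / 3 = 0.006785 mol.
mass = 0.006785 mol x 192.12 g/mol = 1.30 g.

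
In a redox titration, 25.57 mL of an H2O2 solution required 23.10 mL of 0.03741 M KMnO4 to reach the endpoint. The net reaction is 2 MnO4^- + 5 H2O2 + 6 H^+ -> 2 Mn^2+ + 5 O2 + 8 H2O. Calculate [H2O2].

n(KMnO4) = 0.03741 x 0.02310 = 0.0008642 mol.
From the balanced equation, 2 mol KMnO4 reacts with 5 mol H2O2, so n(H2O2) = 0.0008642 x 5/2 = 0.002160 mol.
[H2O2] = 0.002160 / 0.02557 L = 0.0845 M.

0.0845 M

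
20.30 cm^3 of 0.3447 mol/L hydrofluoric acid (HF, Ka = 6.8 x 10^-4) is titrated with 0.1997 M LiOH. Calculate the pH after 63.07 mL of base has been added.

12.83

n(acid) = 0.3447 x 0.02030 = 0.006997 mol; n(LiOH) added = 0.1997 x 0.06307 = 0.01260 mol.
Base is in excess by 0.01260 - 0.006997 = 0.005598 mol in a total volume of 0.08337 L.
[OH^-] = 0.005598/0.08337 = 0.06714 M, so pOH = 1.17 and pH = 14.00 - 1.17 = 12.83.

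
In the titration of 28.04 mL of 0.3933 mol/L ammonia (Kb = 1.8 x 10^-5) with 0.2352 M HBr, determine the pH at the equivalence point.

n(NH3) = 0.3933 x 0.02804 = 0.01103 mol; V(HBr) at equivalence = 0.01103/0.2352 = 0.04689 L.
At equivalence the base is fully converted to NH4+; total volume = 0.07493 L, so [NH4+] = 0.01103/0.07493 = 0.1472 M.
Ka(NH4+) = Kw/Kb = 1.0e-14 / 1.8 x 10^-5 = 5.56e-10.
[H^+] = sqrt(Ka x [NH4+]) = sqrt(5.56e-10 x 0.1472) = 9.04e-6 M.
pH = -log(9.04e-6) = 5.04.

5.04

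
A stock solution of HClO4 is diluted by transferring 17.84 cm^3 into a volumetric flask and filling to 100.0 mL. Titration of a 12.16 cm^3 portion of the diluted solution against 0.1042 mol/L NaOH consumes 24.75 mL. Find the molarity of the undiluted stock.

1.19 M

n(NaOH) = 0.1042 x 0.02475 = 0.002579 mol.
n(HClO4) in the aliquot = 0.002579 mol.
[diluted HClO4] = 0.002579 / 0.01216 = 0.2121 M.
Dilution factor = 100.0/17.84 = 5.605, so [stock] = 0.2121 x 5.605 = 1.19 M.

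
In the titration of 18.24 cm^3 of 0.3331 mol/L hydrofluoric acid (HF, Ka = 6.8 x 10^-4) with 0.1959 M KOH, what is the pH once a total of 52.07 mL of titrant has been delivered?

12.77

n(acid) = 0.3331 x 0.01824 = 0.006076 mol; n(KOH) added = 0.1959 x 0.05207 = 0.01020 mol.
Base is in excess by 0.01020 - 0.006076 = 0.004125 mol in a total volume of 0.07031 L.
[OH^-] = 0.004125/0.07031 = 0.05867 M, so pOH = 1.23 and pH = 14.00 - 1.23 = 12.77.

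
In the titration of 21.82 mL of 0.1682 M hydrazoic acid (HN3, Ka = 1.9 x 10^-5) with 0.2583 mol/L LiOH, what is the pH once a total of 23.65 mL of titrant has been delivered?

12.73

n(acid) = 0.1682 x 0.02182 = 0.003670 mol; n(LiOH) added = 0.2583 x 0.02365 = 0.006109 mol.
Base is in excess by 0.006109 - 0.003670 = 0.002439 mol in a total volume of 0.04547 L.
[OH^-] = 0.002439/0.04547 = 0.05363 M, so pOH = 1.27 and pH = 14.00 - 1.27 = 12.73.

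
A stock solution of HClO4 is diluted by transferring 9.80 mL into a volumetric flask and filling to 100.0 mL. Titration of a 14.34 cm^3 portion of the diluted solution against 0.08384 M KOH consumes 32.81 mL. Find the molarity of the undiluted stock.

n(KOH) = 0.08384 x 0.03281 = 0.002751 mol.
n(HClO4) in the aliquot = 0.002751 mol.
[diluted HClO4] = 0.002751 / 0.01434 = 0.1918 M.
Dilution factor = 100.0/9.800 = 10.20, so [stock] = 0.1918 x 10.20 = 1.96 M.

1.96 M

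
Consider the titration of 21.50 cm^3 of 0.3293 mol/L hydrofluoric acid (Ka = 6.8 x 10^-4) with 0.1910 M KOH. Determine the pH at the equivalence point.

8.12

n(HF) = 0.3293 x 0.02150 = 0.007080 mol; V(KOH) at equivalence = 0.007080/0.1910 = 0.03707 L.
At equivalence all the acid is converted to F-; total volume = 0.02150 + 0.03707 = 0.05857 L, so [F-] = 0.007080/0.05857 = 0.1209 M.
Kb = Kw/Ka = 1.0e-14 / 6.8 x 10^-4 = 1.47e-11.
[OH^-] = sqrt(Kb x [F-]) = sqrt(1.47e-11 x 0.1209) = 1.33e-6 M.
pOH = 5.88, so pH = 14.00 - 5.88 = 8.12.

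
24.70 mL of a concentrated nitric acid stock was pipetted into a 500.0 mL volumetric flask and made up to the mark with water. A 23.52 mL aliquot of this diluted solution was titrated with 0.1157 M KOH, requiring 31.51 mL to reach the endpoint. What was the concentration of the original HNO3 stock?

3.14 M

n(KOH) = 0.1157 x 0.03151 = 0.003646 mol.
n(HNO3) in the aliquot = 0.003646 mol.
[diluted HNO3] = 0.003646 / 0.02352 = 0.1550 M.
Dilution factor = 500.0/24.70 = 20.24, so [stock] = 0.1550 x 20.24 = 3.14 M.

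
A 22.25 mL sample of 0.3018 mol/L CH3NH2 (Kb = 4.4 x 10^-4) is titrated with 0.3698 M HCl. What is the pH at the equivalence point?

5.71

n(CH3NH2) = 0.3018 x 0.02225 = 0.006715 mol; V(HCl) at equivalence = 0.006715/0.3698 = 0.01816 L.
At equivalence the base is fully converted to CH3NH3+; total volume = 0.04041 L, so [CH3NH3+] = 0.006715/0.04041 = 0.1662 M.
Ka(CH3NH3+) = Kw/Kb = 1.0e-14 / 4.4 x 10^-4 = 2.27e-11.
[H^+] = sqrt(Ka x [CH3NH3+]) = sqrt(2.27e-11 x 0.1662) = 1.94e-6 M.
pH = -log(1.94e-6) = 5.71.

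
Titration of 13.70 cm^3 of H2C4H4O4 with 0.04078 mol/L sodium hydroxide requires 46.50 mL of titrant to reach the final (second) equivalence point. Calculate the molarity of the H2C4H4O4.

n(NaOH) = 0.04078 x 0.04650 = 0.001896 mol.
At the final (second) equivalence point, 2 mol OH^- react per mol H2C4H4O4, so n(H2C4H4O4) = 0.001896 / 2 = 0.0009481 mol.
[H2C4H4O4] = 0.0009481 / 0.01370 L = 0.0692 M.

0.0692 M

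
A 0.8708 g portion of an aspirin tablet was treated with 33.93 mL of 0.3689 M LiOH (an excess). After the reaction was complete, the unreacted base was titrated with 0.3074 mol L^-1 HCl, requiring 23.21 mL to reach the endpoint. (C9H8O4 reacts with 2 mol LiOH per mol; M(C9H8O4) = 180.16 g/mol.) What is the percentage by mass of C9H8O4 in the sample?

Total n(LiOH) added = 0.3689 x 0.03393 = 0.01252 mol.
n(HCl) used = 0.3074 x 0.02321 = 0.007135 mol, which equals the excess n(LiOH).
So n(LiOH) consumed by the sample = 0.01252 - 0.007135 = 0.005382 mol.
n(C9H8O4) = 0.005382 / 2 = 0.002691 mol.
mass C9H8O4 = 0.002691 x 180.16 = 0.4848 g, so %C9H8O4 = 0.4848/0.8708 x 100 = 55.7%.

55.7%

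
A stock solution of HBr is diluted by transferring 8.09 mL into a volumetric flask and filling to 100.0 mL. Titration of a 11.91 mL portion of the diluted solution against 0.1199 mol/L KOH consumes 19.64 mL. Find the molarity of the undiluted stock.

2.44 M

n(KOH) = 0.1199 x 0.01964 = 0.002355 mol.
n(HBr) in the aliquot = 0.002355 mol.
[diluted HBr] = 0.002355 / 0.01191 = 0.1977 M.
Dilution factor = 100.0/8.090 = 12.36, so [stock] = 0.1977 x 12.36 = 2.44 M.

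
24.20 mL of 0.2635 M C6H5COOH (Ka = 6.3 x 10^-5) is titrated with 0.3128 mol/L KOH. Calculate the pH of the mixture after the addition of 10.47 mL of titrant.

4.22

Initial n(C6H5COOH) = 0.2635 x 0.02420 = 0.006377 mol.
n(KOH) added = 0.3128 x 0.01047 = 0.003275 mol, converting that many moles of C6H5COOH to C6H5COO-.
Remaining n(C6H5COOH) = 0.003102 mol; n(C6H5COO-) = 0.003275 mol.
By Henderson-Hasselbalch, pH = pKa + log([A^-]/[HA]) = 4.20 + log(0.003275/0.003102) = 4.20 + (+0.02) = 4.22.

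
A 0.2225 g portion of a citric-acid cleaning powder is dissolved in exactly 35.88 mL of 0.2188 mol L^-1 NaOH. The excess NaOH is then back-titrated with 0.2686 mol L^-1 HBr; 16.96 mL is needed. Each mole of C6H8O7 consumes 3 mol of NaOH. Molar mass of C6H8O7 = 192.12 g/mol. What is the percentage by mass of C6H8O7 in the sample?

94.8%

Total n(NaOH) added = 0.2188 x 0.03588 = 0.007851 mol.
n(HBr) used = 0.2686 x 0.01696 = 0.004555 mol, which equals the excess n(NaOH).
So n(NaOH) consumed by the sample = 0.007851 - 0.004555 = 0.003295 mol.
n(C6H8O7) = 0.003295 / 3 = 0.001098 mol.
mass C6H8O7 = 0.001098 x 192.12 = 0.2110 g, so %C6H8O7 = 0.2110/0.2225 x 100 = 94.8%.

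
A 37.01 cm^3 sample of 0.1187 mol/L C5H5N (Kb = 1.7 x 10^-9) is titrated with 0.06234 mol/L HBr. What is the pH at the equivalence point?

3.31

n(C5H5N) = 0.1187 x 0.03701 = 0.004393 mol; V(HBr) at equivalence = 0.004393/0.06234 = 0.07047 L.
At equivalence the base is fully converted to C5H5NH+; total volume = 0.1075 L, so [C5H5NH+] = 0.004393/0.1075 = 0.04087 M.
Ka(C5H5NH+) = Kw/Kb = 1.0e-14 / 1.7 x 10^-9 = 5.88e-6.
[H^+] = sqrt(Ka x [C5H5NH+]) = sqrt(5.88e-6 x 0.04087) = 0.000490 M.
pH = -log(0.000490) = 3.31.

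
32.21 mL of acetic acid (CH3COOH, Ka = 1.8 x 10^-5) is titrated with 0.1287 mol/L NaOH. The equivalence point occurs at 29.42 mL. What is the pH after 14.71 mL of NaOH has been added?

14.71 mL is exactly half the equivalence volume (29.42/2), i.e. the half-equivalence point.
There, n(HA) = n(A^-), so pH = pKa = -log(1.8 x 10^-5) = 4.74.

4.74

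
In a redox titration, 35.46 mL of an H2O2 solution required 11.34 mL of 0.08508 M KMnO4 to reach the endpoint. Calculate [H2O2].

n(KMnO4) = 0.08508 x 0.01134 = 0.0009648 mol.
From the balanced equation, 2 mol KMnO4 reacts with 5 mol H2O2, so n(H2O2) = 0.0009648 x 5/2 = 0.002412 mol.
[H2O2] = 0.002412 / 0.03546 L = 0.0680 M.

0.0680 M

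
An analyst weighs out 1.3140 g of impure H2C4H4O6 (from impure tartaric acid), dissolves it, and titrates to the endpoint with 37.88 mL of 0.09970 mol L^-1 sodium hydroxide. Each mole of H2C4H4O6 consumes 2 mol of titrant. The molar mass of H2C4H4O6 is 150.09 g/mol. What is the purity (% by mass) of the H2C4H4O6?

n(NaOH) = 0.09970 x 0.03788 = 0.003777 mol.
n(H2C4H4O6) = 0.003777 / 2 = 0.001888 mol.
mass of H2C4H4O6 = 0.001888 x 150.09 = 0.2834 g.
% purity = 0.2834 / 1.3140 x 100 = 21.6%.

21.6%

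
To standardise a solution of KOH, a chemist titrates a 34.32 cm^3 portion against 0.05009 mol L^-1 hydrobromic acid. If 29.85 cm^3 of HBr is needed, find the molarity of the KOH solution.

0.0436 M

n(HBr) delivered = 0.05009 x 0.02985 = 0.001495 mol.
For a 1:1 reaction, n(KOH) = 0.001495 mol.
[KOH] = 0.001495 mol / 0.03432 L = 0.0436 M.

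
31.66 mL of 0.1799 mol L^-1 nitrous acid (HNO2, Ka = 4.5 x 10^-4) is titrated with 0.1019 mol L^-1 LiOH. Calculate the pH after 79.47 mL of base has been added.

n(acid) = 0.1799 x 0.03166 = 0.005696 mol; n(LiOH) added = 0.1019 x 0.07947 = 0.008098 mol.
Base is in excess by 0.008098 - 0.005696 = 0.002402 mol in a total volume of 0.1111 L.
[OH^-] = 0.002402/0.1111 = 0.02162 M, so pOH = 1.67 and pH = 14.00 - 1.67 = 12.33.

12.33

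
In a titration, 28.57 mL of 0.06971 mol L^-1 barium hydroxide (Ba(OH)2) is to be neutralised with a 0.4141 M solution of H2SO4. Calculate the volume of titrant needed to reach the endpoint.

4.81 mL

n(Ba(OH)2) = 0.06971 mol/L x 0.02857 L = 0.001992 mol.
At equivalence n(H2SO4) = n(Ba(OH)2) = 0.001992 mol.
V(H2SO4) = 0.001992 / 0.4141 = 0.004810 L = 4.81 mL.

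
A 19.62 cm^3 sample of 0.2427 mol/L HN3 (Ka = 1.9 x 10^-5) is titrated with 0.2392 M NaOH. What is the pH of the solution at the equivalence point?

8.90

n(HN3) = 0.2427 x 0.01962 = 0.004762 mol; V(NaOH) at equivalence = 0.004762/0.2392 = 0.01991 L.
At equivalence all the acid is converted to N3-; total volume = 0.01962 + 0.01991 = 0.03953 L, so [N3-] = 0.004762/0.03953 = 0.1205 M.
Kb = Kw/Ka = 1.0e-14 / 1.9 x 10^-5 = 5.26e-10.
[OH^-] = sqrt(Kb x [N3-]) = sqrt(5.26e-10 x 0.1205) = 7.96e-6 M.
pOH = 5.10, so pH = 14.00 - 5.10 = 8.90.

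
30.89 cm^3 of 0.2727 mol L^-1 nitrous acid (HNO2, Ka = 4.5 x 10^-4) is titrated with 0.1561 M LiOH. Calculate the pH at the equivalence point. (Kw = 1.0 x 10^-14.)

8.17

n(HNO2) = 0.2727 x 0.03089 = 0.008424 mol; V(LiOH) at equivalence = 0.008424/0.1561 = 0.05396 L.
At equivalence all the acid is converted to NO2-; total volume = 0.03089 + 0.05396 = 0.08485 L, so [NO2-] = 0.008424/0.08485 = 0.09927 M.
Kb = Kw/Ka = 1.0e-14 / 4.5 x 10^-4 = 2.22e-11.
[OH^-] = sqrt(Kb x [NO2-]) = sqrt(2.22e-11 x 0.09927) = 1.49e-6 M.
pOH = 5.83, so pH = 14.00 - 5.83 = 8.17.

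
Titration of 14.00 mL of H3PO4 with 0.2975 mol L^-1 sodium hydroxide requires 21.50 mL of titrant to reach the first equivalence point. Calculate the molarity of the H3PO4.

n(NaOH) = 0.2975 x 0.02150 = 0.006396 mol.
At the first equivalence point, 1 mol OH^- react per mol H3PO4, so n(H3PO4) = 0.006396 / 1 = 0.006396 mol.
[H3PO4] = 0.006396 / 0.01400 L = 0.457 M.

0.457 M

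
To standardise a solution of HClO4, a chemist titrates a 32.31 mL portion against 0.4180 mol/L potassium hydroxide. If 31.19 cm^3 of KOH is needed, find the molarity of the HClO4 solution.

0.404 M

n(KOH) delivered = 0.4180 x 0.03119 = 0.01304 mol.
For a 1:1 reaction, n(HClO4) = 0.01304 mol.
[HClO4] = 0.01304 mol / 0.03231 L = 0.404 M.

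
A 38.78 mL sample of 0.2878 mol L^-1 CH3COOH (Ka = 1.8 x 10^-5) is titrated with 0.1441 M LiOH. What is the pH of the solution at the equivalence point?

8.86

n(CH3COOH) = 0.2878 x 0.03878 = 0.01116 mol; V(LiOH) at equivalence = 0.01116/0.1441 = 0.07745 L.
At equivalence all the acid is converted to CH3COO-; total volume = 0.03878 + 0.07745 = 0.1162 L, so [CH3COO-] = 0.01116/0.1162 = 0.09602 M.
Kb = Kw/Ka = 1.0e-14 / 1.8 x 10^-5 = 5.56e-10.
[OH^-] = sqrt(Kb x [CH3COO-]) = sqrt(5.56e-10 x 0.09602) = 7.30e-6 M.
pOH = 5.14, so pH = 14.00 - 5.14 = 8.86.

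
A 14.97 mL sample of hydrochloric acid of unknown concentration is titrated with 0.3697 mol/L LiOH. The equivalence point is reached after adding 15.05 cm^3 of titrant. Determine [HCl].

n(LiOH) delivered = 0.3697 x 0.01505 = 0.005564 mol.
For a 1:1 reaction, n(HCl) = 0.005564 mol.
[HCl] = 0.005564 mol / 0.01497 L = 0.372 M.

0.372 M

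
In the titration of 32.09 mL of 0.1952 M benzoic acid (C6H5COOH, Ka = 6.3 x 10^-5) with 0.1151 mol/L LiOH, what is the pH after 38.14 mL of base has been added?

Initial n(C6H5COOH) = 0.1952 x 0.03209 = 0.006264 mol.
n(LiOH) added = 0.1151 x 0.03814 = 0.004390 mol, converting that many moles of C6H5COOH to C6H5COO-.
Remaining n(C6H5COOH) = 0.001874 mol; n(C6H5COO-) = 0.004390 mol.
By Henderson-Hasselbalch, pH = pKa + log([A^-]/[HA]) = 4.20 + log(0.004390/0.001874) = 4.20 + (+0.37) = 4.57.

4.57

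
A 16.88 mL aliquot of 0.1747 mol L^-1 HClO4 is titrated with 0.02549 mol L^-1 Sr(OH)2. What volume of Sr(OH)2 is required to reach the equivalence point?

n(HClO4) = 0.1747 mol/L x 0.01688 L = 0.002949 mol.
The neutralisation is 2 HClO4 : 1 Sr(OH)2, so n(Sr(OH)2) = 0.002949 x 1/2 = 0.001474 mol.
V(Sr(OH)2) = 0.001474 / 0.02549 = 0.05784 L = 57.8 mL.

57.8 mL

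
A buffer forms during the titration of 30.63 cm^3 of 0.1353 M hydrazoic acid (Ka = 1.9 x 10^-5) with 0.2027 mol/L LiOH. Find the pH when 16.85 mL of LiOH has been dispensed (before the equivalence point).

Initial n(HN3) = 0.1353 x 0.03063 = 0.004144 mol.
n(LiOH) added = 0.2027 x 0.01685 = 0.003415 mol, converting that many moles of HN3 to N3-.
Remaining n(HN3) = 0.0007287 mol; n(N3-) = 0.003415 mol.
By Henderson-Hasselbalch, pH = pKa + log([A^-]/[HA]) = 4.72 + log(0.003415/0.0007287) = 4.72 + (+0.67) = 5.39.

5.39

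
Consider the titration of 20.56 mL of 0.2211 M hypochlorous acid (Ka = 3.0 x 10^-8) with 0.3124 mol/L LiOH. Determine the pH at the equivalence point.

10.32

n(HClO) = 0.2211 x 0.02056 = 0.004546 mol; V(LiOH) at equivalence = 0.004546/0.3124 = 0.01455 L.
At equivalence all the acid is converted to ClO-; total volume = 0.02056 + 0.01455 = 0.03511 L, so [ClO-] = 0.004546/0.03511 = 0.1295 M.
Kb = Kw/Ka = 1.0e-14 / 3.0 x 10^-8 = 3.33e-7.
[OH^-] = sqrt(Kb x [ClO-]) = sqrt(3.33e-7 x 0.1295) = 0.000208 M.
pOH = 3.68, so pH = 14.00 - 3.68 = 10.32.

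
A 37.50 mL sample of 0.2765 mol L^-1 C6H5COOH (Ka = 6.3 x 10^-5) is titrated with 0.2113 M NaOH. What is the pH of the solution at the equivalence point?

8.64

n(C6H5COOH) = 0.2765 x 0.03750 = 0.01037 mol; V(NaOH) at equivalence = 0.01037/0.2113 = 0.04907 L.
At equivalence all the acid is converted to C6H5COO-; total volume = 0.03750 + 0.04907 = 0.08657 L, so [C6H5COO-] = 0.01037/0.08657 = 0.1198 M.
Kb = Kw/Ka = 1.0e-14 / 6.3 x 10^-5 = 1.59e-10.
[OH^-] = sqrt(Kb x [C6H5COO-]) = sqrt(1.59e-10 x 0.1198) = 4.36e-6 M.
pOH = 5.36, so pH = 14.00 - 5.36 = 8.64.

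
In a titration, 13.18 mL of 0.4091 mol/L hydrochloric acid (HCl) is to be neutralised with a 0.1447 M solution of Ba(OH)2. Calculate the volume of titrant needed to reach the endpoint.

n(HCl) = 0.4091 mol/L x 0.01318 L = 0.005392 mol.
The neutralisation is 2 HCl : 1 Ba(OH)2, so n(Ba(OH)2) = 0.005392 x 1/2 = 0.002696 mol.
V(Ba(OH)2) = 0.002696 / 0.1447 = 0.01863 L = 18.6 mL.

18.6 mL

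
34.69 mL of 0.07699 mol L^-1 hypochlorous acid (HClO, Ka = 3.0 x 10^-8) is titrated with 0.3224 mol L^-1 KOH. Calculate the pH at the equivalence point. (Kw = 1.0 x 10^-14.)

10.16

n(HClO) = 0.07699 x 0.03469 = 0.002671 mol; V(KOH) at equivalence = 0.002671/0.3224 = 0.008284 L.
At equivalence all the acid is converted to ClO-; total volume = 0.03469 + 0.008284 = 0.04297 L, so [ClO-] = 0.002671/0.04297 = 0.06215 M.
Kb = Kw/Ka = 1.0e-14 / 3.0 x 10^-8 = 3.33e-7.
[OH^-] = sqrt(Kb x [ClO-]) = sqrt(3.33e-7 x 0.06215) = 0.000144 M.
pOH = 3.84, so pH = 14.00 - 3.84 = 10.16.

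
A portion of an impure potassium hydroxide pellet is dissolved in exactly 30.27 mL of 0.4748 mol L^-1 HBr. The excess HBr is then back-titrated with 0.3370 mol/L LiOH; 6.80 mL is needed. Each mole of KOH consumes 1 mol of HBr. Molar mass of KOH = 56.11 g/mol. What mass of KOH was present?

Total n(HBr) added = 0.4748 x 0.03027 = 0.01437 mol.
n(LiOH) used = 0.3370 x 0.006800 = 0.002292 mol, which equals the excess n(HBr).
So n(HBr) consumed by the sample = 0.01437 - 0.002292 = 0.01208 mol.
n(KOH) = 0.01208 / 1 = 0.01208 mol.
mass = 0.01208 mol x 56.11 g/mol = 0.678 g.

0.678 g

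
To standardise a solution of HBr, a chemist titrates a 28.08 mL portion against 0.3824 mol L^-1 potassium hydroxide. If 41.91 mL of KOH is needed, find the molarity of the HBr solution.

n(KOH) delivered = 0.3824 x 0.04191 = 0.01603 mol.
For a 1:1 reaction, n(HBr) = 0.01603 mol.
[HBr] = 0.01603 mol / 0.02808 L = 0.571 M.

0.571 M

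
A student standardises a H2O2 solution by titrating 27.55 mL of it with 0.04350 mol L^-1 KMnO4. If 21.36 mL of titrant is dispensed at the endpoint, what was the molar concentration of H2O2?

0.0843 M

n(KMnO4) = 0.04350 x 0.02136 = 0.0009292 mol.
From the balanced equation, 2 mol KMnO4 reacts with 5 mol H2O2, so n(H2O2) = 0.0009292 x 5/2 = 0.002323 mol.
[H2O2] = 0.002323 / 0.02755 L = 0.0843 M.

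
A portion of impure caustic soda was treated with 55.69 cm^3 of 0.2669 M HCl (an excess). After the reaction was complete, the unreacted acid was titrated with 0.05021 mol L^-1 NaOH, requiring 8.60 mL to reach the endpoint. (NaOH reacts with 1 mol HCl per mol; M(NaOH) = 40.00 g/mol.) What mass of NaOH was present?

Total n(HCl) added = 0.2669 x 0.05569 = 0.01486 mol.
n(NaOH) used = 0.05021 x 0.008600 = 0.0004318 mol, which equals the excess n(HCl).
So n(HCl) consumed by the sample = 0.01486 - 0.0004318 = 0.01443 mol.
n(NaOH) = 0.01443 / 1 = 0.01443 mol.
mass = 0.01443 mol x 40.00 g/mol = 0.577 g.

0.577 g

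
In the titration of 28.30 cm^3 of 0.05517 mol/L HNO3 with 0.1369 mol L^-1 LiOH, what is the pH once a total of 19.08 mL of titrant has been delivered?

n(acid) = 0.05517 x 0.02830 = 0.001561 mol; n(LiOH) added = 0.1369 x 0.01908 = 0.002612 mol.
Base is in excess by 0.002612 - 0.001561 = 0.001051 mol in a total volume of 0.04738 L.
[OH^-] = 0.001051/0.04738 = 0.02218 M, so pOH = 1.65 and pH = 14.00 - 1.65 = 12.35.

12.35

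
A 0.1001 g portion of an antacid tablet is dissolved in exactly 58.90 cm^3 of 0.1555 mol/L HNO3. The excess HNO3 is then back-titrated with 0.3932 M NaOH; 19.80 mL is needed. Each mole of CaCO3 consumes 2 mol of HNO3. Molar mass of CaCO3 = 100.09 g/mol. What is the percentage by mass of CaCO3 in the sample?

68.7%

Total n(HNO3) added = 0.1555 x 0.05890 = 0.009159 mol.
n(NaOH) used = 0.3932 x 0.01980 = 0.007785 mol, which equals the excess n(HNO3).
So n(HNO3) consumed by the sample = 0.009159 - 0.007785 = 0.001374 mol.
n(CaCO3) = 0.001374 / 2 = 0.0006868 mol.
mass CaCO3 = 0.0006868 x 100.09 = 0.06874 g, so %CaCO3 = 0.06874/0.1001 x 100 = 68.7%.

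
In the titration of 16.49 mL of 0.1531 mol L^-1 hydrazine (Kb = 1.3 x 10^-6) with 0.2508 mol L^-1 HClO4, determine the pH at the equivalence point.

4.57

n(N2H4) = 0.1531 x 0.01649 = 0.002525 mol; V(HClO4) at equivalence = 0.002525/0.2508 = 0.01007 L.
At equivalence the base is fully converted to N2H5+; total volume = 0.02656 L, so [N2H5+] = 0.002525/0.02656 = 0.09507 M.
Ka(N2H5+) = Kw/Kb = 1.0e-14 / 1.3 x 10^-6 = 7.69e-9.
[H^+] = sqrt(Ka x [N2H5+]) = sqrt(7.69e-9 x 0.09507) = 2.70e-5 M.
pH = -log(2.70e-5) = 4.57.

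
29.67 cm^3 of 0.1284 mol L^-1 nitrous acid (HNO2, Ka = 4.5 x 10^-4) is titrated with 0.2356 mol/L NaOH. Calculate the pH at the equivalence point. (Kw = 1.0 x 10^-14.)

8.13

n(HNO2) = 0.1284 x 0.02967 = 0.003810 mol; V(NaOH) at equivalence = 0.003810/0.2356 = 0.01617 L.
At equivalence all the acid is converted to NO2-; total volume = 0.02967 + 0.01617 = 0.04584 L, so [NO2-] = 0.003810/0.04584 = 0.08311 M.
Kb = Kw/Ka = 1.0e-14 / 4.5 x 10^-4 = 2.22e-11.
[OH^-] = sqrt(Kb x [NO2-]) = sqrt(2.22e-11 x 0.08311) = 1.36e-6 M.
pOH = 5.87, so pH = 14.00 - 5.87 = 8.13.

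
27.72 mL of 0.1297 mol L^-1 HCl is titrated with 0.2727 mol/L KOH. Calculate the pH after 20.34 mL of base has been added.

12.61

n(acid) = 0.1297 x 0.02772 = 0.003595 mol; n(KOH) added = 0.2727 x 0.02034 = 0.005547 mol.
Base is in excess by 0.005547 - 0.003595 = 0.001951 mol in a total volume of 0.04806 L.
[OH^-] = 0.001951/0.04806 = 0.04060 M, so pOH = 1.39 and pH = 14.00 - 1.39 = 12.61.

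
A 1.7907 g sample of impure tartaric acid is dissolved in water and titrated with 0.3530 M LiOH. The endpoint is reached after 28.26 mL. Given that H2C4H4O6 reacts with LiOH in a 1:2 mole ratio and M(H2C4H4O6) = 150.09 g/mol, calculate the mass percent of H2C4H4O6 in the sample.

n(LiOH) = 0.3530 x 0.02826 = 0.009976 mol.
n(H2C4H4O6) = 0.009976 / 2 = 0.004988 mol.
mass of H2C4H4O6 = 0.004988 x 150.09 = 0.7486 g.
% purity = 0.7486 / 1.7907 x 100 = 41.8%.

41.8%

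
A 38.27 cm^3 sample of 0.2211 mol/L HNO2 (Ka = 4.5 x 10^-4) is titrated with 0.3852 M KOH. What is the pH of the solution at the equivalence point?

n(HNO2) = 0.2211 x 0.03827 = 0.008461 mol; V(KOH) at equivalence = 0.008461/0.3852 = 0.02197 L.
At equivalence all the acid is converted to NO2-; total volume = 0.03827 + 0.02197 = 0.06024 L, so [NO2-] = 0.008461/0.06024 = 0.1405 M.
Kb = Kw/Ka = 1.0e-14 / 4.5 x 10^-4 = 2.22e-11.
[OH^-] = sqrt(Kb x [NO2-]) = sqrt(2.22e-11 x 0.1405) = 1.77e-6 M.
pOH = 5.75, so pH = 14.00 - 5.75 = 8.25.

8.25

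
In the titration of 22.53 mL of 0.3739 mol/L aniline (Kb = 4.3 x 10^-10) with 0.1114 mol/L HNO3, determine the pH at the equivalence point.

n(C6H5NH2) = 0.3739 x 0.02253 = 0.008424 mol; V(HNO3) at equivalence = 0.008424/0.1114 = 0.07562 L.
At equivalence the base is fully converted to C6H5NH3+; total volume = 0.09815 L, so [C6H5NH3+] = 0.008424/0.09815 = 0.08583 M.
Ka(C6H5NH3+) = Kw/Kb = 1.0e-14 / 4.3 x 10^-10 = 2.33e-5.
[H^+] = sqrt(Ka x [C6H5NH3+]) = sqrt(2.33e-5 x 0.08583) = 0.00141 M.
pH = -log(0.00141) = 2.85.

2.85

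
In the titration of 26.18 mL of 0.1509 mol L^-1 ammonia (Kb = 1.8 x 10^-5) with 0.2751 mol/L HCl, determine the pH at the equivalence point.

n(NH3) = 0.1509 x 0.02618 = 0.003951 mol; V(HCl) at equivalence = 0.003951/0.2751 = 0.01436 L.
At equivalence the base is fully converted to NH4+; total volume = 0.04054 L, so [NH4+] = 0.003951/0.04054 = 0.09745 M.
Ka(NH4+) = Kw/Kb = 1.0e-14 / 1.8 x 10^-5 = 5.56e-10.
[H^+] = sqrt(Ka x [NH4+]) = sqrt(5.56e-10 x 0.09745) = 7.36e-6 M.
pH = -log(7.36e-6) = 5.13.

5.13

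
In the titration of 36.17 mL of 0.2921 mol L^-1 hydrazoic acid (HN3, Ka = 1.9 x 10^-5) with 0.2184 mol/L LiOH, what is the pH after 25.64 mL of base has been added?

4.77

Initial n(HN3) = 0.2921 x 0.03617 = 0.01057 mol.
n(LiOH) added = 0.2184 x 0.02564 = 0.005600 mol, converting that many moles of HN3 to N3-.
Remaining n(HN3) = 0.004965 mol; n(N3-) = 0.005600 mol.
By Henderson-Hasselbalch, pH = pKa + log([A^-]/[HA]) = 4.72 + log(0.005600/0.004965) = 4.72 + (+0.05) = 4.77.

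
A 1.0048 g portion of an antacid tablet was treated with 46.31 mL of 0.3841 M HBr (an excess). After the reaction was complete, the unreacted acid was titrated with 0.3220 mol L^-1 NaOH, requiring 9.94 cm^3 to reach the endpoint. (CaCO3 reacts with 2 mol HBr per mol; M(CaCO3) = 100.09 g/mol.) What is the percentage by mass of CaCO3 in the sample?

Total n(HBr) added = 0.3841 x 0.04631 = 0.01779 mol.
n(NaOH) used = 0.3220 x 0.009940 = 0.003201 mol, which equals the excess n(HBr).
So n(HBr) consumed by the sample = 0.01779 - 0.003201 = 0.01459 mol.
n(CaCO3) = 0.01459 / 2 = 0.007293 mol.
mass CaCO3 = 0.007293 x 100.09 = 0.7300 g, so %CaCO3 = 0.7300/1.0048 x 100 = 72.7%.

72.7%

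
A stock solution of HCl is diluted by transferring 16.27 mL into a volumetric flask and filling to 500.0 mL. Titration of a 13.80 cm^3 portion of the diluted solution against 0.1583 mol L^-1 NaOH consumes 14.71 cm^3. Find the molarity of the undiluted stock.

n(NaOH) = 0.1583 x 0.01471 = 0.002329 mol.
n(HCl) in the aliquot = 0.002329 mol.
[diluted HCl] = 0.002329 / 0.01380 = 0.1687 M.
Dilution factor = 500.0/16.27 = 30.73, so [stock] = 0.1687 x 30.73 = 5.19 M.

5.19 M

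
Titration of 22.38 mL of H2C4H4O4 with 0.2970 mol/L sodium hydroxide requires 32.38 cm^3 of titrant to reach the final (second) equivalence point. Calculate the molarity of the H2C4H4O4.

n(NaOH) = 0.2970 x 0.03238 = 0.009617 mol.
At the final (second) equivalence point, 2 mol OH^- react per mol H2C4H4O4, so n(H2C4H4O4) = 0.009617 / 2 = 0.004808 mol.
[H2C4H4O4] = 0.004808 / 0.02238 L = 0.215 M.

0.215 M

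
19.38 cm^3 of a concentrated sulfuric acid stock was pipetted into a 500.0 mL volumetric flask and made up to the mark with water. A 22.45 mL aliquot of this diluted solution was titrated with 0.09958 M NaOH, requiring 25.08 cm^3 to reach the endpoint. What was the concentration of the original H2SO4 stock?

n(NaOH) = 0.09958 x 0.02508 = 0.002497 mol.
n(H2SO4) in the aliquot = 0.002497 x 1/2 = 0.001249 mol.
[diluted H2SO4] = 0.001249 / 0.02245 = 0.05562 M.
Dilution factor = 500.0/19.38 = 25.80, so [stock] = 0.05562 x 25.80 = 1.44 M.

1.44 M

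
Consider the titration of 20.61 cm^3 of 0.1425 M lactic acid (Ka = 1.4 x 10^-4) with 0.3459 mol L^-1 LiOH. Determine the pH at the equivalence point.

8.43

n(HC3H5O3) = 0.1425 x 0.02061 = 0.002937 mol; V(LiOH) at equivalence = 0.002937/0.3459 = 0.008491 L.
At equivalence all the acid is converted to C3H5O3-; total volume = 0.02061 + 0.008491 = 0.02910 L, so [C3H5O3-] = 0.002937/0.02910 = 0.1009 M.
Kb = Kw/Ka = 1.0e-14 / 1.4 x 10^-4 = 7.14e-11.
[OH^-] = sqrt(Kb x [C3H5O3-]) = sqrt(7.14e-11 x 0.1009) = 2.68e-6 M.
pOH = 5.57, so pH = 14.00 - 5.57 = 8.43.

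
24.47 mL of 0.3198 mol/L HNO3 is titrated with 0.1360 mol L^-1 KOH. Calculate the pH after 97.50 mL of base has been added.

n(acid) = 0.3198 x 0.02447 = 0.007826 mol; n(KOH) added = 0.1360 x 0.09750 = 0.01326 mol.
Base is in excess by 0.01326 - 0.007826 = 0.005434 mol in a total volume of 0.1220 L.
[OH^-] = 0.005434/0.1220 = 0.04456 M, so pOH = 1.35 and pH = 14.00 - 1.35 = 12.65.

12.65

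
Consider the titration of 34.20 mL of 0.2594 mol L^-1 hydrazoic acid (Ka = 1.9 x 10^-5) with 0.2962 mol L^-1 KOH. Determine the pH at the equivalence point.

8.93

n(HN3) = 0.2594 x 0.03420 = 0.008871 mol; V(KOH) at equivalence = 0.008871/0.2962 = 0.02995 L.
At equivalence all the acid is converted to N3-; total volume = 0.03420 + 0.02995 = 0.06415 L, so [N3-] = 0.008871/0.06415 = 0.1383 M.
Kb = Kw/Ka = 1.0e-14 / 1.9 x 10^-5 = 5.26e-10.
[OH^-] = sqrt(Kb x [N3-]) = sqrt(5.26e-10 x 0.1383) = 8.53e-6 M.
pOH = 5.07, so pH = 14.00 - 5.07 = 8.93.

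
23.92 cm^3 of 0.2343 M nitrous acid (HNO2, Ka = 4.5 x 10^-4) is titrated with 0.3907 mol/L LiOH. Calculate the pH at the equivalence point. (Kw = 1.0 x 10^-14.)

8.26

n(HNO2) = 0.2343 x 0.02392 = 0.005604 mol; V(LiOH) at equivalence = 0.005604/0.3907 = 0.01434 L.
At equivalence all the acid is converted to NO2-; total volume = 0.02392 + 0.01434 = 0.03826 L, so [NO2-] = 0.005604/0.03826 = 0.1465 M.
Kb = Kw/Ka = 1.0e-14 / 4.5 x 10^-4 = 2.22e-11.
[OH^-] = sqrt(Kb x [NO2-]) = sqrt(2.22e-11 x 0.1465) = 1.80e-6 M.
pOH = 5.74, so pH = 14.00 - 5.74 = 8.26.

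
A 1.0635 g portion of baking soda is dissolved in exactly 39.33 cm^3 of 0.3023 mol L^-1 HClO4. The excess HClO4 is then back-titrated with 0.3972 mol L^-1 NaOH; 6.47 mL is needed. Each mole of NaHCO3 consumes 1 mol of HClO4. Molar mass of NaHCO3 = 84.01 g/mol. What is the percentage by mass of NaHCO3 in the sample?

73.6%

Total n(HClO4) added = 0.3023 x 0.03933 = 0.01189 mol.
n(NaOH) used = 0.3972 x 0.006470 = 0.002570 mol, which equals the excess n(HClO4).
So n(HClO4) consumed by the sample = 0.01189 - 0.002570 = 0.009320 mol.
n(NaHCO3) = 0.009320 / 1 = 0.009320 mol.
mass NaHCO3 = 0.009320 x 84.01 = 0.7829 g, so %NaHCO3 = 0.7829/1.0635 x 100 = 73.6%.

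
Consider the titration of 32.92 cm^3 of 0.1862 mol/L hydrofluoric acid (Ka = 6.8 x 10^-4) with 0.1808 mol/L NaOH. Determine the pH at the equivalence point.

8.07

n(HF) = 0.1862 x 0.03292 = 0.006130 mol; V(NaOH) at equivalence = 0.006130/0.1808 = 0.03390 L.
At equivalence all the acid is converted to F-; total volume = 0.03292 + 0.03390 = 0.06682 L, so [F-] = 0.006130/0.06682 = 0.09173 M.
Kb = Kw/Ka = 1.0e-14 / 6.8 x 10^-4 = 1.47e-11.
[OH^-] = sqrt(Kb x [F-]) = sqrt(1.47e-11 x 0.09173) = 1.16e-6 M.
pOH = 5.93, so pH = 14.00 - 5.93 = 8.07.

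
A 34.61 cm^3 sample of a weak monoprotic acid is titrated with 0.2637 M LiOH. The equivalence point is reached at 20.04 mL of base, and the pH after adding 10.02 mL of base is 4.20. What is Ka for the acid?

10.02 mL is half of the equivalence volume, so this is the half-equivalence point where [HA] = [A^-].
At half-equivalence pH = pKa, so pKa = 4.20.
Ka = 10^(-4.20) = 6.3 x 10^-5.

6.3 x 10^-5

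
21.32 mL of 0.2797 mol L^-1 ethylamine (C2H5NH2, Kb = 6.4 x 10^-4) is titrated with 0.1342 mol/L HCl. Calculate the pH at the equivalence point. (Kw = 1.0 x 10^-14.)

n(C2H5NH2) = 0.2797 x 0.02132 = 0.005963 mol; V(HCl) at equivalence = 0.005963/0.1342 = 0.04444 L.
At equivalence the base is fully converted to C2H5NH3+; total volume = 0.06576 L, so [C2H5NH3+] = 0.005963/0.06576 = 0.09069 M.
Ka(C2H5NH3+) = Kw/Kb = 1.0e-14 / 6.4 x 10^-4 = 1.56e-11.
[H^+] = sqrt(Ka x [C2H5NH3+]) = sqrt(1.56e-11 x 0.09069) = 1.19e-6 M.
pH = -log(1.19e-6) = 5.92.

5.92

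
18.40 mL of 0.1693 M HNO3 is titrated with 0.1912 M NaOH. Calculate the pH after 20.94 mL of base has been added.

12.35

n(acid) = 0.1693 x 0.01840 = 0.003115 mol; n(NaOH) added = 0.1912 x 0.02094 = 0.004004 mol.
Base is in excess by 0.004004 - 0.003115 = 0.0008886 mol in a total volume of 0.03934 L.
[OH^-] = 0.0008886/0.03934 = 0.02259 M, so pOH = 1.65 and pH = 14.00 - 1.65 = 12.35.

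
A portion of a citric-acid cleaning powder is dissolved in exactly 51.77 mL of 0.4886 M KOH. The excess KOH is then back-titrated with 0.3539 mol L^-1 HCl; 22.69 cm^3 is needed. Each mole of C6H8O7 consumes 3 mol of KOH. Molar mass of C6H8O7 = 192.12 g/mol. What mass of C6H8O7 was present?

Total n(KOH) added = 0.4886 x 0.05177 = 0.02529 mol.
n(HCl) used = 0.3539 x 0.02269 = 0.008030 mol, which equals the excess n(KOH).
So n(KOH) consumed by the sample = 0.02529 - 0.008030 = 0.01726 mol.
n(C6H8O7) = 0.01726 / 3 = 0.005755 mol.
mass = 0.005755 mol x 192.12 g/mol = 1.11 g.

1.11 g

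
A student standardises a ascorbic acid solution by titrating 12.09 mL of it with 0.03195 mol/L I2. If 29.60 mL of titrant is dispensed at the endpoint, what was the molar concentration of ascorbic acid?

0.0782 M

n(I2) = 0.03195 x 0.02960 = 0.0009457 mol.
From the balanced equation, 1 mol I2 reacts with 1 mol ascorbic acid, so n(ascorbic acid) = 0.0009457 x 1/1 = 0.0009457 mol.
[ascorbic acid] = 0.0009457 / 0.01209 L = 0.0782 M.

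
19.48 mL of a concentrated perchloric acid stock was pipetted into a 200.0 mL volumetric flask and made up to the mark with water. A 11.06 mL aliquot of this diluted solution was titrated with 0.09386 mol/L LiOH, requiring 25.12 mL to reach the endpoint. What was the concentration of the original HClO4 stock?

n(LiOH) = 0.09386 x 0.02512 = 0.002358 mol.
n(HClO4) in the aliquot = 0.002358 mol.
[diluted HClO4] = 0.002358 / 0.01106 = 0.2132 M.
Dilution factor = 200.0/19.48 = 10.27, so [stock] = 0.2132 x 10.27 = 2.19 M.

2.19 M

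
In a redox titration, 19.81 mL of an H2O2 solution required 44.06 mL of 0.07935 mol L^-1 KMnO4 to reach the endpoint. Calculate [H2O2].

n(KMnO4) = 0.07935 x 0.04406 = 0.003496 mol.
From the balanced equation, 2 mol KMnO4 reacts with 5 mol H2O2, so n(H2O2) = 0.003496 x 5/2 = 0.008740 mol.
[H2O2] = 0.008740 / 0.01981 L = 0.441 M.

0.441 M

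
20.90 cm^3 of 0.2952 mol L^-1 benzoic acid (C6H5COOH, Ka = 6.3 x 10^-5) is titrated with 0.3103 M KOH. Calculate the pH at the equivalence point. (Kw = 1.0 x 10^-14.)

n(C6H5COOH) = 0.2952 x 0.02090 = 0.006170 mol; V(KOH) at equivalence = 0.006170/0.3103 = 0.01988 L.
At equivalence all the acid is converted to C6H5COO-; total volume = 0.02090 + 0.01988 = 0.04078 L, so [C6H5COO-] = 0.006170/0.04078 = 0.1513 M.
Kb = Kw/Ka = 1.0e-14 / 6.3 x 10^-5 = 1.59e-10.
[OH^-] = sqrt(Kb x [C6H5COO-]) = sqrt(1.59e-10 x 0.1513) = 4.90e-6 M.
pOH = 5.31, so pH = 14.00 - 5.31 = 8.69.

8.69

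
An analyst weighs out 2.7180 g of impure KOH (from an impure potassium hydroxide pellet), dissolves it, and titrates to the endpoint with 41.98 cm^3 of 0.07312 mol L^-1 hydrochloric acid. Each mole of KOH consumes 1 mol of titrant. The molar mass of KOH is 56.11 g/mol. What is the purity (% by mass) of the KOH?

6.34%

n(HCl) = 0.07312 x 0.04198 = 0.003070 mol.
n(KOH) = 0.003070 / 1 = 0.003070 mol.
mass of KOH = 0.003070 x 56.11 = 0.1722 g.
% purity = 0.1722 / 2.7180 x 100 = 6.34%.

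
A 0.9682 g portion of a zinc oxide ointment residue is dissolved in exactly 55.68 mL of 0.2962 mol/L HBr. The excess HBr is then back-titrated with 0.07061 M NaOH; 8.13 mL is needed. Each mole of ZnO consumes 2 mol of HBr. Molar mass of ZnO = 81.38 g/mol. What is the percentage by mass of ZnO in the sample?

Total n(HBr) added = 0.2962 x 0.05568 = 0.01649 mol.
n(NaOH) used = 0.07061 x 0.008130 = 0.0005741 mol, which equals the excess n(HBr).
So n(HBr) consumed by the sample = 0.01649 - 0.0005741 = 0.01592 mol.
n(ZnO) = 0.01592 / 2 = 0.007959 mol.
mass ZnO = 0.007959 x 81.38 = 0.6477 g, so %ZnO = 0.6477/0.9682 x 100 = 66.9%.

66.9%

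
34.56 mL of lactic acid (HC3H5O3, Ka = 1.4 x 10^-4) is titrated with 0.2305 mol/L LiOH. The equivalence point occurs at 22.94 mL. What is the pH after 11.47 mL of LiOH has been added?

11.47 mL is exactly half the equivalence volume (22.94/2), i.e. the half-equivalence point.
There, n(HA) = n(A^-), so pH = pKa = -log(1.4 x 10^-4) = 3.85.

3.85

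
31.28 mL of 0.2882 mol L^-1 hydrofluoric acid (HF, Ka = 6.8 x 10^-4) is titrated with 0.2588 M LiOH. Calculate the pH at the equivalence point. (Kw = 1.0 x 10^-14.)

n(HF) = 0.2882 x 0.03128 = 0.009015 mol; V(LiOH) at equivalence = 0.009015/0.2588 = 0.03483 L.
At equivalence all the acid is converted to F-; total volume = 0.03128 + 0.03483 = 0.06611 L, so [F-] = 0.009015/0.06611 = 0.1364 M.
Kb = Kw/Ka = 1.0e-14 / 6.8 x 10^-4 = 1.47e-11.
[OH^-] = sqrt(Kb x [F-]) = sqrt(1.47e-11 x 0.1364) = 1.42e-6 M.
pOH = 5.85, so pH = 14.00 - 5.85 = 8.15.

8.15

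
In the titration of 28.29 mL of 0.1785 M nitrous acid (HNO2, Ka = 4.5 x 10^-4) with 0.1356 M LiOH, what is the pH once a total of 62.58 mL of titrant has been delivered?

12.58

n(acid) = 0.1785 x 0.02829 = 0.005050 mol; n(LiOH) added = 0.1356 x 0.06258 = 0.008486 mol.
Base is in excess by 0.008486 - 0.005050 = 0.003436 mol in a total volume of 0.09087 L.
[OH^-] = 0.003436/0.09087 = 0.03781 M, so pOH = 1.42 and pH = 14.00 - 1.42 = 12.58.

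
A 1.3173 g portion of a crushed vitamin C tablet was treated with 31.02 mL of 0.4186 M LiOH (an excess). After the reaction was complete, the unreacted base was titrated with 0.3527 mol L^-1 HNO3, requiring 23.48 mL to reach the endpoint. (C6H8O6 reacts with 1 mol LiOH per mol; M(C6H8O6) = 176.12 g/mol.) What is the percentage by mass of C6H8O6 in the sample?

62.9%

Total n(LiOH) added = 0.4186 x 0.03102 = 0.01298 mol.
n(HNO3) used = 0.3527 x 0.02348 = 0.008281 mol, which equals the excess n(LiOH).
So n(LiOH) consumed by the sample = 0.01298 - 0.008281 = 0.004704 mol.
n(C6H8O6) = 0.004704 / 1 = 0.004704 mol.
mass C6H8O6 = 0.004704 x 176.12 = 0.8284 g, so %C6H8O6 = 0.8284/1.3173 x 100 = 62.9%.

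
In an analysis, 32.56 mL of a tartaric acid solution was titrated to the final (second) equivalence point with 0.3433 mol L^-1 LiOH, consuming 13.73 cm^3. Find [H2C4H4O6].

n(LiOH) = 0.3433 x 0.01373 = 0.004714 mol.
At the final (second) equivalence point, 2 mol OH^- react per mol H2C4H4O6, so n(H2C4H4O6) = 0.004714 / 2 = 0.002357 mol.
[H2C4H4O6] = 0.002357 / 0.03256 L = 0.0724 M.

0.0724 M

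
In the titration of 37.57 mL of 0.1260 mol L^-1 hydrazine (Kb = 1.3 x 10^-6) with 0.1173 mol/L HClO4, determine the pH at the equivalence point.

n(N2H4) = 0.1260 x 0.03757 = 0.004734 mol; V(HClO4) at equivalence = 0.004734/0.1173 = 0.04036 L.
At equivalence the base is fully converted to N2H5+; total volume = 0.07793 L, so [N2H5+] = 0.004734/0.07793 = 0.06075 M.
Ka(N2H5+) = Kw/Kb = 1.0e-14 / 1.3 x 10^-6 = 7.69e-9.
[H^+] = sqrt(Ka x [N2H5+]) = sqrt(7.69e-9 x 0.06075) = 2.16e-5 M.
pH = -log(2.16e-5) = 4.67.

4.67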